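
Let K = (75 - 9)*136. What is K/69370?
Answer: 4488/34685 ≈ 0.12939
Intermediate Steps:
K = 8976 (K = 66*136 = 8976)
K/69370 = 8976/69370 = 8976*(1/69370) = 4488/34685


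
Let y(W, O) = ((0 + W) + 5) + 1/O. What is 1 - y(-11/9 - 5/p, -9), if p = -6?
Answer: -7/2 ≈ -3.5000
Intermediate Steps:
y(W, O) = 5 + W + 1/O (y(W, O) = (W + 5) + 1/O = (5 + W) + 1/O = 5 + W + 1/O)
1 - y(-11/9 - 5/p, -9) = 1 - (5 + (-11/9 - 5/(-6)) + 1/(-9)) = 1 - (5 + (-11*1/9 - 5*(-1/6)) - 1/9) = 1 - (5 + (-11/9 + 5/6) - 1/9) = 1 - (5 - 7/18 - 1/9) = 1 - 1*9/2 = 1 - 9/2 = -7/2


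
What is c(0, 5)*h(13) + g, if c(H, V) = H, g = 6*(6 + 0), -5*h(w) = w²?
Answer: 36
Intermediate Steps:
h(w) = -w²/5
g = 36 (g = 6*6 = 36)
c(0, 5)*h(13) + g = 0*(-⅕*13²) + 36 = 0*(-⅕*169) + 36 = 0*(-169/5) + 36 = 0 + 36 = 36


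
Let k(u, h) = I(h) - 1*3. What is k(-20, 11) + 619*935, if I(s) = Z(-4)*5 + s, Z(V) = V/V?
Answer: 578778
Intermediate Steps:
Z(V) = 1
I(s) = 5 + s (I(s) = 1*5 + s = 5 + s)
k(u, h) = 2 + h (k(u, h) = (5 + h) - 1*3 = (5 + h) - 3 = 2 + h)
k(-20, 11) + 619*935 = (2 + 11) + 619*935 = 13 + 578765 = 578778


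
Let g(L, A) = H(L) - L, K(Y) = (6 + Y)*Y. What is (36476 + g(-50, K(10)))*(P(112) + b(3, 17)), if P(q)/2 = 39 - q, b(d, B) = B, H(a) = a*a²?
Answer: 11413146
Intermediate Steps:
H(a) = a³
K(Y) = Y*(6 + Y)
P(q) = 78 - 2*q (P(q) = 2*(39 - q) = 78 - 2*q)
g(L, A) = L³ - L
(36476 + g(-50, K(10)))*(P(112) + b(3, 17)) = (36476 + ((-50)³ - 1*(-50)))*((78 - 2*112) + 17) = (36476 + (-125000 + 50))*((78 - 224) + 17) = (36476 - 124950)*(-146 + 17) = -88474*(-129) = 11413146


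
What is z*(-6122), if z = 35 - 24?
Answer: -67342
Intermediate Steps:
z = 11
z*(-6122) = 11*(-6122) = -67342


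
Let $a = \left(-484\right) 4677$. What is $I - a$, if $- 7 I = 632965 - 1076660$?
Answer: $2327053$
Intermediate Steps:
$a = -2263668$
$I = 63385$ ($I = - \frac{632965 - 1076660}{7} = \left(- \frac{1}{7}\right) \left(-443695\right) = 63385$)
$I - a = 63385 - -2263668 = 63385 + 2263668 = 2327053$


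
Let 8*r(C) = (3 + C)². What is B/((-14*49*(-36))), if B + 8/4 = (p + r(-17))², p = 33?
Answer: 13217/98784 ≈ 0.13380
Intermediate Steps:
r(C) = (3 + C)²/8
B = 13217/4 (B = -2 + (33 + (3 - 17)²/8)² = -2 + (33 + (⅛)*(-14)²)² = -2 + (33 + (⅛)*196)² = -2 + (33 + 49/2)² = -2 + (115/2)² = -2 + 13225/4 = 13217/4 ≈ 3304.3)
B/((-14*49*(-36))) = 13217/(4*((-14*49*(-36)))) = 13217/(4*((-686*(-36)))) = (13217/4)/24696 = (13217/4)*(1/24696) = 13217/98784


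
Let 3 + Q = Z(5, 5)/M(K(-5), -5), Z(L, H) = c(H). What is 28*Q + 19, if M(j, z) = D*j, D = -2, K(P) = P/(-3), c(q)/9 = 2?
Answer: -1081/5 ≈ -216.20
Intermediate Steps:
c(q) = 18 (c(q) = 9*2 = 18)
Z(L, H) = 18
K(P) = -P/3 (K(P) = P*(-⅓) = -P/3)
M(j, z) = -2*j
Q = -42/5 (Q = -3 + 18/((-(-2)*(-5)/3)) = -3 + 18/((-2*5/3)) = -3 + 18/(-10/3) = -3 + 18*(-3/10) = -3 - 27/5 = -42/5 ≈ -8.4000)
28*Q + 19 = 28*(-42/5) + 19 = -1176/5 + 19 = -1081/5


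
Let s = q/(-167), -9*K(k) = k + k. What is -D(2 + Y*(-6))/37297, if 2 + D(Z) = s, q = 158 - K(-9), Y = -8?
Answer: 490/6228599 ≈ 7.8669e-5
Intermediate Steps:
K(k) = -2*k/9 (K(k) = -(k + k)/9 = -2*k/9)
q = 156 (q = 158 - (-2)*(-9)/9 = 158 - 1*2 = 158 - 2 = 156)
s = -156/167 (s = 156/(-167) = 156*(-1/167) = -156/167 ≈ -0.93413)
D(Z) = -490/167 (D(Z) = -2 - 156/167 = -490/167)
-D(2 + Y*(-6))/37297 = -(-490)/(167*37297) = -1*(-490/6228599) = 490/6228599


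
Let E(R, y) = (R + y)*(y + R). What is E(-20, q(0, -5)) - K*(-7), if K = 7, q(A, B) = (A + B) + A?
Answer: 674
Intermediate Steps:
q(A, B) = B + 2*A
E(R, y) = (R + y)**2 (E(R, y) = (R + y)*(R + y) = (R + y)**2)
E(-20, q(0, -5)) - K*(-7) = (-20 + (-5 + 2*0))**2 - 7*(-7) = (-20 + (-5 + 0))**2 - 1*(-49) = (-20 - 5)**2 + 49 = (-25)**2 + 49 = 625 + 49 = 674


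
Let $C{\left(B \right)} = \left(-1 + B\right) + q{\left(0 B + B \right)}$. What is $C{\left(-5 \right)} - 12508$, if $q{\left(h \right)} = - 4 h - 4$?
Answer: $-12498$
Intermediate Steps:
$q{\left(h \right)} = -4 - 4 h$ ($q{\left(h \right)} = - 4 h - 4 = -4 - 4 h$)
$C{\left(B \right)} = -5 - 3 B$ ($C{\left(B \right)} = \left(-1 + B\right) - \left(4 + 4 \left(0 B + B\right)\right) = \left(-1 + B\right) - \left(4 + 4 \left(0 + B\right)\right) = \left(-1 + B\right) - \left(4 + 4 B\right) = -5 - 3 B$)
$C{\left(-5 \right)} - 12508 = \left(-5 - -15\right) - 12508 = \left(-5 + 15\right) - 12508 = 10 - 12508 = -12498$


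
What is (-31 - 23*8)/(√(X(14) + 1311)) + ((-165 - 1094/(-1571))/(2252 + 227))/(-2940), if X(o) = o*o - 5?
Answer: 258121/11449856460 - 215*√1502/1502 ≈ -5.5476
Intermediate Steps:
X(o) = -5 + o² (X(o) = o² - 5 = -5 + o²)
(-31 - 23*8)/(√(X(14) + 1311)) + ((-165 - 1094/(-1571))/(2252 + 227))/(-2940) = (-31 - 23*8)/(√((-5 + 14²) + 1311)) + ((-165 - 1094/(-1571))/(2252 + 227))/(-2940) = (-31 - 184)/(√((-5 + 196) + 1311)) + ((-165 - 1094*(-1/1571))/2479)*(-1/2940) = -215/√(191 + 1311) + ((-165 + 1094/1571)*(1/2479))*(-1/2940) = -215*√1502/1502 - 258121/1571*1/2479*(-1/2940) = -215*√1502/1502 - 258121/3894509*(-1/2940) = -215*√1502/1502 + 258121/11449856460 = 258121/11449856460 - 215*√1502/1502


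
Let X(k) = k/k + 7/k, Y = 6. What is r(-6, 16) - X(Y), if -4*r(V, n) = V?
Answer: -⅔ ≈ -0.66667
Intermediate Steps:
r(V, n) = -V/4
X(k) = 1 + 7/k
r(-6, 16) - X(Y) = -¼*(-6) - (7 + 6)/6 = 3/2 - 13/6 = -⅔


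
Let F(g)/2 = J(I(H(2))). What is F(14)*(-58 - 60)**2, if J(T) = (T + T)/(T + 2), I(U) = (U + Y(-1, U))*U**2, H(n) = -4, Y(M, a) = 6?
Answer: 891136/17 ≈ 52420.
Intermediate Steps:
I(U) = U**2*(6 + U) (I(U) = (U + 6)*U**2 = (6 + U)*U**2 = U**2*(6 + U))
J(T) = 2*T/(2 + T) (J(T) = (2*T)/(2 + T) = 2*T/(2 + T))
F(g) = 64/17 (F(g) = 2*(2*((-4)**2*(6 - 4))/(2 + (-4)**2*(6 - 4))) = 2*(2*(16*2)/(2 + 16*2)) = 2*(2*32/(2 + 32)) = 2*(2*32/34) = 2*(2*32*(1/34)) = 2*(32/17) = 64/17)
F(14)*(-58 - 60)**2 = 64*(-58 - 60)**2/17 = (64/17)*(-118)**2 = (64/17)*13924 = 891136/17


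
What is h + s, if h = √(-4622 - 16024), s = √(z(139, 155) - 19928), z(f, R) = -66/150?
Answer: I*(√498211 + 15*√2294)/5 ≈ 284.86*I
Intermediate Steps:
z(f, R) = -11/25 (z(f, R) = -66*1/150 = -11/25)
s = I*√498211/5 (s = √(-11/25 - 19928) = √(-498211/25) = I*√498211/5 ≈ 141.17*I)
h = 3*I*√2294 (h = √(-20646) = 3*I*√2294 ≈ 143.69*I)
h + s = 3*I*√2294 + I*√498211/5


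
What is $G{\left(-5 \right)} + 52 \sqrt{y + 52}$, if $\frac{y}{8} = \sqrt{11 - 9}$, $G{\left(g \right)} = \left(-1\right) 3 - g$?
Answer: $2 + 104 \sqrt{13 + 2 \sqrt{2}} \approx 415.76$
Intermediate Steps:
$G{\left(g \right)} = -3 - g$
$y = 8 \sqrt{2}$ ($y = 8 \sqrt{11 - 9} = 8 \sqrt{2} \approx 11.314$)
$G{\left(-5 \right)} + 52 \sqrt{y + 52} = \left(-3 - -5\right) + 52 \sqrt{8 \sqrt{2} + 52} = \left(-3 + 5\right) + 52 \sqrt{52 + 8 \sqrt{2}} = 2 + 52 \sqrt{52 + 8 \sqrt{2}}$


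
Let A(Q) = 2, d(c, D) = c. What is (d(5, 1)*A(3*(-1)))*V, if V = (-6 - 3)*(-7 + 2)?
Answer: 450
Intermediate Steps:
V = 45 (V = -9*(-5) = 45)
(d(5, 1)*A(3*(-1)))*V = (5*2)*45 = 10*45 = 450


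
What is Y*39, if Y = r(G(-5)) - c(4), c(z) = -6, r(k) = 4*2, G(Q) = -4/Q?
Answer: 546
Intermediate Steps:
r(k) = 8
Y = 14 (Y = 8 - 1*(-6) = 8 + 6 = 14)
Y*39 = 14*39 = 546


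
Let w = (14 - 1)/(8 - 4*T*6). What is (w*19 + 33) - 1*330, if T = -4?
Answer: -2357/8 ≈ -294.63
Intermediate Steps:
w = 1/8 (w = (14 - 1)/(8 - 4*(-4)*6) = 13/(8 + 16*6) = 13/(8 + 96) = 13/104 = 13*(1/104) = 1/8 ≈ 0.12500)
(w*19 + 33) - 1*330 = ((1/8)*19 + 33) - 1*330 = (19/8 + 33) - 330 = 283/8 - 330 = -2357/8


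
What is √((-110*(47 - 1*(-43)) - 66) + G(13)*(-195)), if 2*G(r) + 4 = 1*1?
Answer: I*√38694/2 ≈ 98.354*I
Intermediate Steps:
G(r) = -3/2 (G(r) = -2 + (1*1)/2 = -2 + (½)*1 = -2 + ½ = -3/2)
√((-110*(47 - 1*(-43)) - 66) + G(13)*(-195)) = √((-110*(47 - 1*(-43)) - 66) - 3/2*(-195)) = √((-110*(47 + 43) - 66) + 585/2) = √((-110*90 - 66) + 585/2) = √((-9900 - 66) + 585/2) = √(-9966 + 585/2) = √(-19347/2) = I*√38694/2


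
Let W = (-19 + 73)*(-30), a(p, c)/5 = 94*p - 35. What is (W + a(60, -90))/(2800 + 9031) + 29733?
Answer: 351797528/11831 ≈ 29735.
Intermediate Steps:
a(p, c) = -175 + 470*p (a(p, c) = 5*(94*p - 35) = 5*(-35 + 94*p) = -175 + 470*p)
W = -1620 (W = 54*(-30) = -1620)
(W + a(60, -90))/(2800 + 9031) + 29733 = (-1620 + (-175 + 470*60))/(2800 + 9031) + 29733 = (-1620 + (-175 + 28200))/11831 + 29733 = (-1620 + 28025)*(1/11831) + 29733 = 26405*(1/11831) + 29733 = 26405/11831 + 29733 = 351797528/11831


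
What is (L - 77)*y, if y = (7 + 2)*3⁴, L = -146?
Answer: -162567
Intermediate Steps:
y = 729 (y = 9*81 = 729)
(L - 77)*y = (-146 - 77)*729 = -223*729 = -162567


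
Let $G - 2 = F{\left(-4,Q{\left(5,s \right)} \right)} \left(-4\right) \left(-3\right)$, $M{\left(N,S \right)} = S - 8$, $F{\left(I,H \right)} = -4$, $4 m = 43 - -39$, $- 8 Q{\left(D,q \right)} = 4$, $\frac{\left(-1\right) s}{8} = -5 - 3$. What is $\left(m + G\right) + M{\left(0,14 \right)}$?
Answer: $- \frac{39}{2} \approx -19.5$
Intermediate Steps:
$s = 64$ ($s = - 8 \left(-5 - 3\right) = \left(-8\right) \left(-8\right) = 64$)
$Q{\left(D,q \right)} = - \frac{1}{2}$ ($Q{\left(D,q \right)} = \left(- \frac{1}{8}\right) 4 = - \frac{1}{2}$)
$m = \frac{41}{2}$ ($m = \frac{43 - -39}{4} = \frac{43 + 39}{4} = \frac{1}{4} \cdot 82 = \frac{41}{2} \approx 20.5$)
$M{\left(N,S \right)} = -8 + S$
$G = -46$ ($G = 2 + \left(-4\right) \left(-4\right) \left(-3\right) = 2 + 16 \left(-3\right) = 2 - 48 = -46$)
$\left(m + G\right) + M{\left(0,14 \right)} = \left(\frac{41}{2} - 46\right) + \left(-8 + 14\right) = - \frac{51}{2} + 6 = - \frac{39}{2}$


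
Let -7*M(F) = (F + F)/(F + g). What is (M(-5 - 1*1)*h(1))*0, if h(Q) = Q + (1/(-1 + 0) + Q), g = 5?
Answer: 0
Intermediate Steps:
M(F) = -2*F/(7*(5 + F)) (M(F) = -(F + F)/(7*(F + 5)) = -2*F/(7*(5 + F)))
h(Q) = -1 + 2*Q (h(Q) = Q + (1/(-1) + Q) = Q + (-1 + Q) = -1 + 2*Q)
(M(-5 - 1*1)*h(1))*0 = ((-2*(-5 - 1*1)/(35 + 7*(-5 - 1*1)))*(-1 + 2*1))*0 = ((-2*(-5 - 1)/(35 + 7*(-5 - 1)))*(-1 + 2))*0 = (-2*(-6)/(35 + 7*(-6))*1)*0 = (-2*(-6)/(35 - 42)*1)*0 = (-2*(-6)/(-7)*1)*0 = (-2*(-6)*(-⅐)*1)*0 = -12/7*1*0 = -12/7*0 = 0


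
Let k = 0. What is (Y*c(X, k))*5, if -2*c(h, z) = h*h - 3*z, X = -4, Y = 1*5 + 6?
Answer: -440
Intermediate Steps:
Y = 11 (Y = 5 + 6 = 11)
c(h, z) = -h**2/2 + 3*z/2 (c(h, z) = -(h*h - 3*z)/2 = -(h**2 - 3*z)/2 = -h**2/2 + 3*z/2)
(Y*c(X, k))*5 = (11*(-1/2*(-4)**2 + (3/2)*0))*5 = (11*(-1/2*16 + 0))*5 = (11*(-8 + 0))*5 = (11*(-8))*5 = -88*5 = -440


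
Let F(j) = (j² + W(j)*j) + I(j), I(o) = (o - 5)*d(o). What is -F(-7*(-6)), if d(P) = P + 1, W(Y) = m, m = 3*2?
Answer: -3607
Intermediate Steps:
m = 6
W(Y) = 6
d(P) = 1 + P
I(o) = (1 + o)*(-5 + o) (I(o) = (o - 5)*(1 + o) = (-5 + o)*(1 + o) = (1 + o)*(-5 + o))
F(j) = j² + 6*j + (1 + j)*(-5 + j) (F(j) = (j² + 6*j) + (1 + j)*(-5 + j) = j² + 6*j + (1 + j)*(-5 + j))
-F(-7*(-6)) = -(-5 + 2*(-7*(-6)) + 2*(-7*(-6))²) = -(-5 + 2*42 + 2*42²) = -(-5 + 84 + 2*1764) = -(-5 + 84 + 3528) = -1*3607 = -3607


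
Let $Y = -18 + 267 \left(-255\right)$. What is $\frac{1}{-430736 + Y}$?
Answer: $- \frac{1}{498839} \approx -2.0047 \cdot 10^{-6}$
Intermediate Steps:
$Y = -68103$ ($Y = -18 - 68085 = -68103$)
$\frac{1}{-430736 + Y} = \frac{1}{-430736 - 68103} = \frac{1}{-498839} = - \frac{1}{498839}$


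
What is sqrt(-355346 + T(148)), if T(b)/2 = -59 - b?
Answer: 4*I*sqrt(22235) ≈ 596.46*I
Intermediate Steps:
T(b) = -118 - 2*b (T(b) = 2*(-59 - b) = -118 - 2*b)
sqrt(-355346 + T(148)) = sqrt(-355346 + (-118 - 2*148)) = sqrt(-355346 + (-118 - 296)) = sqrt(-355346 - 414) = sqrt(-355760) = 4*I*sqrt(22235)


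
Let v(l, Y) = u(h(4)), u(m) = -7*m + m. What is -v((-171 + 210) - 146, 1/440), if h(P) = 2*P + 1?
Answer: 54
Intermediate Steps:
h(P) = 1 + 2*P
u(m) = -6*m
v(l, Y) = -54 (v(l, Y) = -6*(1 + 2*4) = -6*(1 + 8) = -6*9 = -54)
-v((-171 + 210) - 146, 1/440) = -1*(-54) = 54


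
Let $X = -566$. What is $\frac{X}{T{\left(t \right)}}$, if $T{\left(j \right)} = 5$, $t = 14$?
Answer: $- \frac{566}{5} \approx -113.2$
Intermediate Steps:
$\frac{X}{T{\left(t \right)}} = - \frac{566}{5}$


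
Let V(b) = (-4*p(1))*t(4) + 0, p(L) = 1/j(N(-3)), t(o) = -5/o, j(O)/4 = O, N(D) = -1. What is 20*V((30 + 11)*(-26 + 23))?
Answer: -25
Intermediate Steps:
j(O) = 4*O
p(L) = -¼ (p(L) = 1/(4*(-1)) = 1/(-4) = -¼)
V(b) = -5/4 (V(b) = (-4*(-¼))*(-5/4) + 0 = 1*(-5*¼) + 0 = 1*(-5/4) + 0 = -5/4 + 0 = -5/4)
20*V((30 + 11)*(-26 + 23)) = 20*(-5/4) = -25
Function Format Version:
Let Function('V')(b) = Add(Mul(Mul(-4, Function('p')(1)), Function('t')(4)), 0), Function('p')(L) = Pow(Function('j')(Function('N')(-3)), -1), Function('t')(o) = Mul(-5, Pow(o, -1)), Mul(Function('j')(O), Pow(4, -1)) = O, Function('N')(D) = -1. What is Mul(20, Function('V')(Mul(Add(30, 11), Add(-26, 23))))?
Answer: -25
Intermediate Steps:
Function('j')(O) = Mul(4, O)
Function('p')(L) = Rational(-1, 4) (Function('p')(L) = Pow(Mul(4, -1), -1) = Pow(-4, -1) = Rational(-1, 4))
Function('V')(b) = Rational(-5, 4) (Function('V')(b) = Add(Mul(Mul(-4, Rational(-1, 4)), Mul(-5, Pow(4, -1))), 0) = Add(Mul(1, Mul(-5, Rational(1, 4))), 0) = Add(Mul(1, Rational(-5, 4)), 0) = Add(Rational(-5, 4), 0) = Rational(-5, 4))
Mul(20, Function('V')(Mul(Add(30, 11), Add(-26, 23)))) = Mul(20, Rational(-5, 4)) = -25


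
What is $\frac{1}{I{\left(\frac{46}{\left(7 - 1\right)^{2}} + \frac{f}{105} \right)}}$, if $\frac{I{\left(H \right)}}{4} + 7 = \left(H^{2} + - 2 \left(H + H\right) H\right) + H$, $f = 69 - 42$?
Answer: $- \frac{33075}{1658119} \approx -0.019947$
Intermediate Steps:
$f = 27$ ($f = 69 - 42 = 27$)
$I{\left(H \right)} = -28 - 12 H^{2} + 4 H$ ($I{\left(H \right)} = -28 + 4 \left(\left(H^{2} + - 2 \left(H + H\right) H\right) + H\right) = -28 + 4 \left(\left(H^{2} + - 2 \cdot 2 H H\right) + H\right) = -28 + 4 \left(\left(H^{2} + - 4 H H\right) + H\right) = -28 + 4 \left(\left(H^{2} - 4 H^{2}\right) + H\right) = -28 + 4 \left(- 3 H^{2} + H\right) = -28 + 4 \left(H - 3 H^{2}\right) = -28 - \left(- 4 H + 12 H^{2}\right) = -28 - 12 H^{2} + 4 H$)
$\frac{1}{I{\left(\frac{46}{\left(7 - 1\right)^{2}} + \frac{f}{105} \right)}} = \frac{1}{-28 - 12 \left(\frac{46}{\left(7 - 1\right)^{2}} + \frac{27}{105}\right)^{2} + 4 \left(\frac{46}{\left(7 - 1\right)^{2}} + \frac{27}{105}\right)} = \frac{1}{-28 - 12 \left(\frac{46}{6^{2}} + 27 \cdot \frac{1}{105}\right)^{2} + 4 \left(\frac{46}{6^{2}} + 27 \cdot \frac{1}{105}\right)} = \frac{1}{-28 - 12 \left(\frac{46}{36} + \frac{9}{35}\right)^{2} + 4 \left(\frac{46}{36} + \frac{9}{35}\right)} = \frac{1}{-28 - 12 \left(46 \cdot \frac{1}{36} + \frac{9}{35}\right)^{2} + 4 \left(46 \cdot \frac{1}{36} + \frac{9}{35}\right)} = \frac{1}{-28 - 12 \left(\frac{23}{18} + \frac{9}{35}\right)^{2} + 4 \left(\frac{23}{18} + \frac{9}{35}\right)} = \frac{1}{-28 - 12 \left(\frac{967}{630}\right)^{2} + 4 \cdot \frac{967}{630}} = \frac{1}{-28 - \frac{935089}{33075} + \frac{1934}{315}} = \frac{1}{- \frac{1658119}{33075}} = - \frac{33075}{1658119}$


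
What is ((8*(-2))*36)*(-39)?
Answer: 22464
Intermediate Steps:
((8*(-2))*36)*(-39) = -16*36*(-39) = -576*(-39) = 22464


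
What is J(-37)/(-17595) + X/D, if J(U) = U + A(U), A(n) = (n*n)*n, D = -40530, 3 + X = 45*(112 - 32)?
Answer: 132745099/47541690 ≈ 2.7922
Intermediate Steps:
X = 3597 (X = -3 + 45*(112 - 32) = -3 + 45*80 = -3 + 3600 = 3597)
A(n) = n³ (A(n) = n²*n = n³)
J(U) = U + U³
J(-37)/(-17595) + X/D = (-37 + (-37)³)/(-17595) + 3597/(-40530) = (-37 - 50653)*(-1/17595) + 3597*(-1/40530) = -50690*(-1/17595) - 1199/13510 = 10138/3519 - 1199/13510 = 132745099/47541690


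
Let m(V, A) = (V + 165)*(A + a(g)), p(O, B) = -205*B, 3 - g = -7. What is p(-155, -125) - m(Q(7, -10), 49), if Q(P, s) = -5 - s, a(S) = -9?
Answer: 18825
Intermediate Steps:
g = 10 (g = 3 - 1*(-7) = 3 + 7 = 10)
m(V, A) = (-9 + A)*(165 + V) (m(V, A) = (V + 165)*(A - 9) = (165 + V)*(-9 + A) = (-9 + A)*(165 + V))
p(-155, -125) - m(Q(7, -10), 49) = -205*(-125) - (-1485 - 9*(-5 - 1*(-10)) + 165*49 + 49*(-5 - 1*(-10))) = 25625 - (-1485 - 9*(-5 + 10) + 8085 + 49*(-5 + 10)) = 25625 - (-1485 - 9*5 + 8085 + 49*5) = 25625 - (-1485 - 45 + 8085 + 245) = 25625 - 1*6800 = 25625 - 6800 = 18825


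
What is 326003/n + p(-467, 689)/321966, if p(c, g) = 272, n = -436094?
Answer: -52421632165/70203720402 ≈ -0.74671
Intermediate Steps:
326003/n + p(-467, 689)/321966 = 326003/(-436094) + 272/321966 = 326003*(-1/436094) + 272*(1/321966) = -326003/436094 + 136/160983 = -52421632165/70203720402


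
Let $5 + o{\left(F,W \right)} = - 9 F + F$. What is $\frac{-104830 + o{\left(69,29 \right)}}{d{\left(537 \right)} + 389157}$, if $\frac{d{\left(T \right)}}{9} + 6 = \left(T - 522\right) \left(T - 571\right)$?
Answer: $- \frac{35129}{128171} \approx -0.27408$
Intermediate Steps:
$o{\left(F,W \right)} = -5 - 8 F$ ($o{\left(F,W \right)} = -5 + \left(- 9 F + F\right) = -5 - 8 F$)
$d{\left(T \right)} = -54 + 9 \left(-571 + T\right) \left(-522 + T\right)$ ($d{\left(T \right)} = -54 + 9 \left(T - 522\right) \left(T - 571\right) = -54 + 9 \left(-522 + T\right) \left(-571 + T\right) = -54 + 9 \left(-571 + T\right) \left(-522 + T\right)$)
$\frac{-104830 + o{\left(69,29 \right)}}{d{\left(537 \right)} + 389157} = \frac{-104830 - 557}{\left(2682504 - 5282469 + 9 \cdot 537^{2}\right) + 389157} = \frac{-104830 - 557}{\left(2682504 - 5282469 + 9 \cdot 288369\right) + 389157} = \frac{-104830 - 557}{\left(2682504 - 5282469 + 2595321\right) + 389157} = - \frac{105387}{-4644 + 389157} = - \frac{105387}{384513} = \left(-105387\right) \frac{1}{384513} = - \frac{35129}{128171}$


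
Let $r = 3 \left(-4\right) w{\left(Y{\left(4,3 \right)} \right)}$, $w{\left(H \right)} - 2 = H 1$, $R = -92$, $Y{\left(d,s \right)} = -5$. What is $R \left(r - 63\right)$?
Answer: $2484$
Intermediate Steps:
$w{\left(H \right)} = 2 + H$ ($w{\left(H \right)} = 2 + H 1 = 2 + H$)
$r = 36$ ($r = 3 \left(-4\right) \left(2 - 5\right) = \left(-12\right) \left(-3\right) = 36$)
$R \left(r - 63\right) = - 92 \left(36 - 63\right) = \left(-92\right) \left(-27\right) = 2484$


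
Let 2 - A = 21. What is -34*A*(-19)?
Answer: -12274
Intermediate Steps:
A = -19 (A = 2 - 1*21 = 2 - 21 = -19)
-34*A*(-19) = -34*(-19)*(-19) = 646*(-19) = -12274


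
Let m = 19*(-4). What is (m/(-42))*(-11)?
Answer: -418/21 ≈ -19.905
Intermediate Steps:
m = -76
(m/(-42))*(-11) = (-76/(-42))*(-11) = -1/42*(-76)*(-11) = (38/21)*(-11) = -418/21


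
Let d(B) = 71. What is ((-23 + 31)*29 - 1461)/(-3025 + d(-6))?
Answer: 1229/2954 ≈ 0.41605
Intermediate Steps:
((-23 + 31)*29 - 1461)/(-3025 + d(-6)) = ((-23 + 31)*29 - 1461)/(-3025 + 71) = (8*29 - 1461)/(-2954) = (232 - 1461)*(-1/2954) = -1229*(-1/2954) = 1229/2954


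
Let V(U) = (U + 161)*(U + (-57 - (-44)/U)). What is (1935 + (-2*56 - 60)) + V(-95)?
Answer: -788459/95 ≈ -8299.6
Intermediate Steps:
V(U) = (161 + U)*(-57 + U + 44/U) (V(U) = (161 + U)*(U + (-57 + 44/U)) = (161 + U)*(-57 + U + 44/U))
(1935 + (-2*56 - 60)) + V(-95) = (1935 + (-2*56 - 60)) + (-9133 + (-95)**2 + 104*(-95) + 7084/(-95)) = (1935 + (-112 - 60)) + (-9133 + 9025 - 9880 + 7084*(-1/95)) = (1935 - 172) + (-9133 + 9025 - 9880 - 7084/95) = 1763 - 955944/95 = -788459/95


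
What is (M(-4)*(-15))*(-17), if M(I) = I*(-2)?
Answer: 2040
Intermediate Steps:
M(I) = -2*I
(M(-4)*(-15))*(-17) = (-2*(-4)*(-15))*(-17) = (8*(-15))*(-17) = -120*(-17) = 2040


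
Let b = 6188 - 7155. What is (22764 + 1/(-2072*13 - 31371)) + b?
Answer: 1270917678/58307 ≈ 21797.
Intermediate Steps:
b = -967
(22764 + 1/(-2072*13 - 31371)) + b = (22764 + 1/(-2072*13 - 31371)) - 967 = (22764 + 1/(-26936 - 31371)) - 967 = (22764 + 1/(-58307)) - 967 = (22764 - 1/58307) - 967 = 1327300547/58307 - 967 = 1270917678/58307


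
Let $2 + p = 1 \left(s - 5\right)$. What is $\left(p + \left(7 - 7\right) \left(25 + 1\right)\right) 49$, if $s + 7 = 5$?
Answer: $-441$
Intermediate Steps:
$s = -2$ ($s = -7 + 5 = -2$)
$p = -9$ ($p = -2 + 1 \left(-2 - 5\right) = -2 + 1 \left(-7\right) = -2 - 7 = -9$)
$\left(p + \left(7 - 7\right) \left(25 + 1\right)\right) 49 = \left(-9 + \left(7 - 7\right) \left(25 + 1\right)\right) 49 = \left(-9 + 0 \cdot 26\right) 49 = \left(-9 + 0\right) 49 = \left(-9\right) 49 = -441$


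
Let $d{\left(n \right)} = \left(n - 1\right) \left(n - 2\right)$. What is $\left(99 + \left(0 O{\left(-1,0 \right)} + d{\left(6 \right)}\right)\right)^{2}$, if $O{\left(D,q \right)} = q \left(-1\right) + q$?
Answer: $14161$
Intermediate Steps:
$O{\left(D,q \right)} = 0$ ($O{\left(D,q \right)} = - q + q = 0$)
$d{\left(n \right)} = \left(-1 + n\right) \left(-2 + n\right)$
$\left(99 + \left(0 O{\left(-1,0 \right)} + d{\left(6 \right)}\right)\right)^{2} = \left(99 + \left(0 \cdot 0 + \left(2 + 6^{2} - 18\right)\right)\right)^{2} = \left(99 + \left(0 + \left(2 + 36 - 18\right)\right)\right)^{2} = \left(99 + \left(0 + 20\right)\right)^{2} = \left(99 + 20\right)^{2} = 119^{2} = 14161$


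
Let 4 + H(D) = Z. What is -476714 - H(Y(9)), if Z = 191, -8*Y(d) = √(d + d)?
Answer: -476901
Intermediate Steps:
Y(d) = -√2*√d/8 (Y(d) = -√(d + d)/8 = -√2*√d/8)
H(D) = 187 (H(D) = -4 + 191 = 187)
-476714 - H(Y(9)) = -476714 - 1*187 = -476714 - 187 = -476901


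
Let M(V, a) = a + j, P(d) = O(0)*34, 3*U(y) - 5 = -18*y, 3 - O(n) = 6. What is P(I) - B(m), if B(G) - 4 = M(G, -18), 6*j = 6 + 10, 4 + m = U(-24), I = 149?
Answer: -272/3 ≈ -90.667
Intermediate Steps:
O(n) = -3 (O(n) = 3 - 1*6 = 3 - 6 = -3)
U(y) = 5/3 - 6*y (U(y) = 5/3 + (-18*y)/3 = 5/3 - 6*y)
P(d) = -102 (P(d) = -3*34 = -102)
m = 425/3 (m = -4 + (5/3 - 6*(-24)) = -4 + (5/3 + 144) = -4 + 437/3 = 425/3 ≈ 141.67)
j = 8/3 (j = (6 + 10)/6 = (⅙)*16 = 8/3 ≈ 2.6667)
M(V, a) = 8/3 + a (M(V, a) = a + 8/3 = 8/3 + a)
B(G) = -34/3 (B(G) = 4 + (8/3 - 18) = 4 - 46/3 = -34/3)
P(I) - B(m) = -102 - 1*(-34/3) = -102 + 34/3 = -272/3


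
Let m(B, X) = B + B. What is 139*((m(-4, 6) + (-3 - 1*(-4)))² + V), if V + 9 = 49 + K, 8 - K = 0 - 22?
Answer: 16541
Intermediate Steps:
m(B, X) = 2*B
K = 30 (K = 8 - (0 - 22) = 8 - 1*(-22) = 8 + 22 = 30)
V = 70 (V = -9 + (49 + 30) = -9 + 79 = 70)
139*((m(-4, 6) + (-3 - 1*(-4)))² + V) = 139*((2*(-4) + (-3 - 1*(-4)))² + 70) = 139*((-8 + (-3 + 4))² + 70) = 139*((-8 + 1)² + 70) = 139*((-7)² + 70) = 139*(49 + 70) = 139*119 = 16541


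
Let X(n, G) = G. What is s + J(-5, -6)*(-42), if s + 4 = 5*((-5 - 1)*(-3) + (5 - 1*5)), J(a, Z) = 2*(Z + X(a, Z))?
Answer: 1094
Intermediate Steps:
J(a, Z) = 4*Z (J(a, Z) = 2*(Z + Z) = 2*(2*Z) = 4*Z)
s = 86 (s = -4 + 5*((-5 - 1)*(-3) + (5 - 1*5)) = -4 + 5*(-6*(-3) + (5 - 5)) = -4 + 5*(18 + 0) = -4 + 5*18 = -4 + 90 = 86)
s + J(-5, -6)*(-42) = 86 + (4*(-6))*(-42) = 86 - 24*(-42) = 86 + 1008 = 1094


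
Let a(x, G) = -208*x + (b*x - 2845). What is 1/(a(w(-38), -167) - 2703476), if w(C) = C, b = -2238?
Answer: -1/2613373 ≈ -3.8265e-7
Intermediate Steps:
a(x, G) = -2845 - 2446*x (a(x, G) = -208*x + (-2238*x - 2845) = -208*x + (-2845 - 2238*x) = -2845 - 2446*x)
1/(a(w(-38), -167) - 2703476) = 1/((-2845 - 2446*(-38)) - 2703476) = 1/((-2845 + 92948) - 2703476) = 1/(90103 - 2703476) = 1/(-2613373) = -1/2613373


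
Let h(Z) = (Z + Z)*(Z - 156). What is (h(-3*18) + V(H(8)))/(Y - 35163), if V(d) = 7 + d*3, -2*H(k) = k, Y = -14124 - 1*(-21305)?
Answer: -22675/27982 ≈ -0.81034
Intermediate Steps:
Y = 7181 (Y = -14124 + 21305 = 7181)
h(Z) = 2*Z*(-156 + Z) (h(Z) = (2*Z)*(-156 + Z) = 2*Z*(-156 + Z))
H(k) = -k/2
V(d) = 7 + 3*d
(h(-3*18) + V(H(8)))/(Y - 35163) = (2*(-3*18)*(-156 - 3*18) + (7 + 3*(-1/2*8)))/(7181 - 35163) = (2*(-54)*(-156 - 54) + (7 + 3*(-4)))/(-27982) = (2*(-54)*(-210) + (7 - 12))*(-1/27982) = (22680 - 5)*(-1/27982) = 22675*(-1/27982) = -22675/27982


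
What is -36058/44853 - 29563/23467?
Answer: -2172162325/1052565351 ≈ -2.0637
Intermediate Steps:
-36058/44853 - 29563/23467 = -2172162325/1052565351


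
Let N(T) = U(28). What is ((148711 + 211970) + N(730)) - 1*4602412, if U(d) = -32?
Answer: -4241763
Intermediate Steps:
N(T) = -32
((148711 + 211970) + N(730)) - 1*4602412 = ((148711 + 211970) - 32) - 1*4602412 = (360681 - 32) - 4602412 = 360649 - 4602412 = -4241763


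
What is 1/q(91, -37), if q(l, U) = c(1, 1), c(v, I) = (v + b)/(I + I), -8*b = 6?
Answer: 8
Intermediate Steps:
b = -3/4 (b = -1/8*6 = -3/4 ≈ -0.75000)
c(v, I) = (-3/4 + v)/(2*I) (c(v, I) = (v - 3/4)/(I + I) = (-3/4 + v)/((2*I)) = (-3/4 + v)*(1/(2*I)) = (-3/4 + v)/(2*I))
q(l, U) = 1/8 (q(l, U) = (1/8)*(-3 + 4*1)/1 = (1/8)*1*(-3 + 4) = (1/8)*1*1 = 1/8)
1/q(91, -37) = 1/(1/8) = 8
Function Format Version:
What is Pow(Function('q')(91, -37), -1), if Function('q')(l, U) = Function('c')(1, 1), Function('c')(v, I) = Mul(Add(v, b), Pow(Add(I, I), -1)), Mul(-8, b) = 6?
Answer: 8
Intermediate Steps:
b = Rational(-3, 4) (b = Mul(Rational(-1, 8), 6) = Rational(-3, 4) ≈ -0.75000)
Function('c')(v, I) = Mul(Rational(1, 2), Pow(I, -1), Add(Rational(-3, 4), v)) (Function('c')(v, I) = Mul(Add(v, Rational(-3, 4)), Pow(Add(I, I), -1)) = Mul(Add(Rational(-3, 4), v), Pow(Mul(2, I), -1)) = Mul(Add(Rational(-3, 4), v), Mul(Rational(1, 2), Pow(I, -1))) = Mul(Rational(1, 2), Pow(I, -1), Add(Rational(-3, 4), v)))
Function('q')(l, U) = Rational(1, 8) (Function('q')(l, U) = Mul(Rational(1, 8), Pow(1, -1), Add(-3, Mul(4, 1))) = Mul(Rational(1, 8), 1, Add(-3, 4)) = Mul(Rational(1, 8), 1, 1) = Rational(1, 8))
Pow(Function('q')(91, -37), -1) = Pow(Rational(1, 8), -1) = 8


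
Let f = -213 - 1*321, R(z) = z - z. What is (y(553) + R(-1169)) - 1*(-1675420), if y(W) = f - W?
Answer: 1674333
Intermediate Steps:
R(z) = 0
f = -534 (f = -213 - 321 = -534)
y(W) = -534 - W
(y(553) + R(-1169)) - 1*(-1675420) = ((-534 - 1*553) + 0) - 1*(-1675420) = ((-534 - 553) + 0) + 1675420 = (-1087 + 0) + 1675420 = -1087 + 1675420 = 1674333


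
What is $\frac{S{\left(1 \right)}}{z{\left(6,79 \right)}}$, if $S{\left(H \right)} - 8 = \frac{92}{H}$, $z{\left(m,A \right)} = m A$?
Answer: $\frac{50}{237} \approx 0.21097$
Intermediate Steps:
$z{\left(m,A \right)} = A m$
$S{\left(H \right)} = 8 + \frac{92}{H}$
$\frac{S{\left(1 \right)}}{z{\left(6,79 \right)}} = \frac{8 + \frac{92}{1}}{79 \cdot 6} = \frac{8 + 92 \cdot 1}{474} = \left(8 + 92\right) \frac{1}{474} = 100 \cdot \frac{1}{474} = \frac{50}{237}$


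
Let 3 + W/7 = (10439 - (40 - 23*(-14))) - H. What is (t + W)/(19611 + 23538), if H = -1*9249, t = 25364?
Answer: 160625/43149 ≈ 3.7226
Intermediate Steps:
H = -9249
W = 135261 (W = -21 + 7*((10439 - (40 - 23*(-14))) - 1*(-9249)) = -21 + 7*((10439 - (40 + 322)) + 9249) = -21 + 7*((10439 - 1*362) + 9249) = -21 + 7*((10439 - 362) + 9249) = -21 + 7*(10077 + 9249) = -21 + 7*19326 = -21 + 135282 = 135261)
(t + W)/(19611 + 23538) = (25364 + 135261)/(19611 + 23538) = 160625/43149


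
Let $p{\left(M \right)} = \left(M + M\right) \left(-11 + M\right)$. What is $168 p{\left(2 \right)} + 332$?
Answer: $-5716$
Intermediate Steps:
$p{\left(M \right)} = 2 M \left(-11 + M\right)$
$168 p{\left(2 \right)} + 332 = 168 \cdot 2 \cdot 2 \left(-11 + 2\right) + 332 = 168 \cdot 2 \cdot 2 \left(-9\right) + 332 = 168 \left(-36\right) + 332 = -6048 + 332 = -5716$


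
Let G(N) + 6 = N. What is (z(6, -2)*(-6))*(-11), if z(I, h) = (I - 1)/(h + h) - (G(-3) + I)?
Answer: 231/2 ≈ 115.50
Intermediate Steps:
G(N) = -6 + N
z(I, h) = 9 - I + (-1 + I)/(2*h) (z(I, h) = (I - 1)/(h + h) - ((-6 - 3) + I) = (-1 + I)/((2*h)) - (-9 + I) = (-1 + I)*(1/(2*h)) + (9 - I) = (-1 + I)/(2*h) + (9 - I) = 9 - I + (-1 + I)/(2*h))
(z(6, -2)*(-6))*(-11) = (((½)*(-1 + 6 - 2*(-2)*(-9 + 6))/(-2))*(-6))*(-11) = (((½)*(-½)*(-1 + 6 - 2*(-2)*(-3)))*(-6))*(-11) = (((½)*(-½)*(-1 + 6 - 12))*(-6))*(-11) = (((½)*(-½)*(-7))*(-6))*(-11) = ((7/4)*(-6))*(-11) = -21/2*(-11) = 231/2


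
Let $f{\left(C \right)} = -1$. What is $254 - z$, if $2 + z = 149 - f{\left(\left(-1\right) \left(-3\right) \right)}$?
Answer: $106$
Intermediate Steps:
$z = 148$ ($z = -2 + \left(149 - -1\right) = -2 + \left(149 + 1\right) = -2 + 150 = 148$)
$254 - z = 254 - 148 = 106$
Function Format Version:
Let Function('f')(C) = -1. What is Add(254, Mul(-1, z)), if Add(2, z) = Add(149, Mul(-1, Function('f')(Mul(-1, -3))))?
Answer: 106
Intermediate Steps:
z = 148 (z = Add(-2, Add(149, Mul(-1, -1))) = Add(-2, Add(149, 1)) = Add(-2, 150) = 148)
Add(254, Mul(-1, z)) = Add(254, Mul(-1, 148)) = Add(254, -148) = 106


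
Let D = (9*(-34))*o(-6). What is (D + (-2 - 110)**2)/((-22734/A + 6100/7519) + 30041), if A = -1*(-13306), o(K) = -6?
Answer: 359671891330/751361652507 ≈ 0.47869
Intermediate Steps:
A = 13306
D = 1836 (D = (9*(-34))*(-6) = -306*(-6) = 1836)
(D + (-2 - 110)**2)/((-22734/A + 6100/7519) + 30041) = (1836 + (-2 - 110)**2)/((-22734/13306 + 6100/7519) + 30041) = (1836 + (-112)**2)/((-22734*1/13306 + 6100*(1/7519)) + 30041) = (1836 + 12544)/((-11367/6653 + 6100/7519) + 30041) = 14380/(-44885173/50023907 + 30041) = 14380/(1502723305014/50023907) = 14380*(50023907/1502723305014) = 359671891330/751361652507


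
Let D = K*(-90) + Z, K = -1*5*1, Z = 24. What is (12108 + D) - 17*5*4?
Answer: 12242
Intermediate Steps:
K = -5 (K = -5*1 = -5)
D = 474 (D = -5*(-90) + 24 = 450 + 24 = 474)
(12108 + D) - 17*5*4 = (12108 + 474) - 17*5*4 = 12582 - 85*4 = 12582 - 340 = 12242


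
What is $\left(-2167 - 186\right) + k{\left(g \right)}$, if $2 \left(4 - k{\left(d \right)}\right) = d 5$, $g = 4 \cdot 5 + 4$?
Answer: $-2409$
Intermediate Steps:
$g = 24$ ($g = 20 + 4 = 24$)
$k{\left(d \right)} = 4 - \frac{5 d}{2}$ ($k{\left(d \right)} = 4 - \frac{d 5}{2} = 4 - \frac{5 d}{2}$)
$\left(-2167 - 186\right) + k{\left(g \right)} = \left(-2167 - 186\right) + \left(4 - 60\right) = -2353 - 56 = -2409$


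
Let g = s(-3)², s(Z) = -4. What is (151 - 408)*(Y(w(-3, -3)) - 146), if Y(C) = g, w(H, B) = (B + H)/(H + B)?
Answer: 33410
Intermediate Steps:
w(H, B) = 1 (w(H, B) = (B + H)/(B + H) = 1)
g = 16 (g = (-4)² = 16)
Y(C) = 16
(151 - 408)*(Y(w(-3, -3)) - 146) = (151 - 408)*(16 - 146) = -257*(-130) = 33410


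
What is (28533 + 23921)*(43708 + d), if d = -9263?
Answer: 1806778030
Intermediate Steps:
(28533 + 23921)*(43708 + d) = (28533 + 23921)*(43708 - 9263) = 52454*34445 = 1806778030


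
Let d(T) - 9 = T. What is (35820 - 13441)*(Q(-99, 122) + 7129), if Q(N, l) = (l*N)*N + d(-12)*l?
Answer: 26910411815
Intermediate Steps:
d(T) = 9 + T
Q(N, l) = -3*l + l*N**2 (Q(N, l) = (l*N)*N + (9 - 12)*l = (N*l)*N - 3*l = l*N**2 - 3*l = -3*l + l*N**2)
(35820 - 13441)*(Q(-99, 122) + 7129) = (35820 - 13441)*(122*(-3 + (-99)**2) + 7129) = 22379*(122*(-3 + 9801) + 7129) = 22379*(122*9798 + 7129) = 22379*(1195356 + 7129) = 22379*1202485 = 26910411815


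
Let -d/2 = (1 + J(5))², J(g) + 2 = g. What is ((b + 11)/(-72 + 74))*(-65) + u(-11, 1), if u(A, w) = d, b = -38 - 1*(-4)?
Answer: 1431/2 ≈ 715.50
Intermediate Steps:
J(g) = -2 + g
b = -34 (b = -38 + 4 = -34)
d = -32 (d = -2*(1 + (-2 + 5))² = -2*(1 + 3)² = -2*4² = -2*16 = -32)
u(A, w) = -32
((b + 11)/(-72 + 74))*(-65) + u(-11, 1) = ((-34 + 11)/(-72 + 74))*(-65) - 32 = -23/2*(-65) - 32 = 1495/2 - 32 = 1431/2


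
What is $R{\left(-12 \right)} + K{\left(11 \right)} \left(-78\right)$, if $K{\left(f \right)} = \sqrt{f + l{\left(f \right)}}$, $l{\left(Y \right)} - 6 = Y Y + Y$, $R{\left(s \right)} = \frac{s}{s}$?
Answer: $1 - 78 \sqrt{149} \approx -951.11$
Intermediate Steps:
$R{\left(s \right)} = 1$
$l{\left(Y \right)} = 6 + Y + Y^{2}$ ($l{\left(Y \right)} = 6 + \left(Y Y + Y\right) = 6 + \left(Y^{2} + Y\right) = 6 + \left(Y + Y^{2}\right) = 6 + Y + Y^{2}$)
$K{\left(f \right)} = \sqrt{6 + f^{2} + 2 f}$ ($K{\left(f \right)} = \sqrt{f + \left(6 + f + f^{2}\right)} = \sqrt{6 + f^{2} + 2 f}$)
$R{\left(-12 \right)} + K{\left(11 \right)} \left(-78\right) = 1 + \sqrt{6 + 11^{2} + 2 \cdot 11} \left(-78\right) = 1 + \sqrt{6 + 121 + 22} \left(-78\right) = 1 + \sqrt{149} \left(-78\right) = 1 - 78 \sqrt{149}$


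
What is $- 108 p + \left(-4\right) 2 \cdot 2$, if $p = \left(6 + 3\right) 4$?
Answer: $-3904$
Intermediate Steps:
$p = 36$ ($p = 9 \cdot 4 = 36$)
$- 108 p + \left(-4\right) 2 \cdot 2 = \left(-108\right) 36 + \left(-4\right) 2 \cdot 2 = -3888 - 16 = -3904$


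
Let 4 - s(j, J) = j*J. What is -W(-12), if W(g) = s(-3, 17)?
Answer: -55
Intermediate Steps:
s(j, J) = 4 - J*j (s(j, J) = 4 - j*J = 4 - J*j)
W(g) = 55 (W(g) = 4 - 1*17*(-3) = 4 + 51 = 55)
-W(-12) = -1*55 = -55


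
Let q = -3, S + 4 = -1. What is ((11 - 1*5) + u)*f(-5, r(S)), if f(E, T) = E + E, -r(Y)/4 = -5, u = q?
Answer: -30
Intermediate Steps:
S = -5 (S = -4 - 1 = -5)
u = -3
r(Y) = 20 (r(Y) = -4*(-5) = 20)
f(E, T) = 2*E
((11 - 1*5) + u)*f(-5, r(S)) = ((11 - 1*5) - 3)*(2*(-5)) = ((11 - 5) - 3)*(-10) = (6 - 3)*(-10) = 3*(-10) = -30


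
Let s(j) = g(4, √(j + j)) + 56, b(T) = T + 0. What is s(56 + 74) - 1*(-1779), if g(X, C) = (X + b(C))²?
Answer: 2111 + 16*√65 ≈ 2240.0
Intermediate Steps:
b(T) = T
g(X, C) = (C + X)² (g(X, C) = (X + C)² = (C + X)²)
s(j) = 56 + (4 + √2*√j)² (s(j) = (√(j + j) + 4)² + 56 = (√(2*j) + 4)² + 56 = (√2*√j + 4)² + 56 = (4 + √2*√j)² + 56 = 56 + (4 + √2*√j)²)
s(56 + 74) - 1*(-1779) = (56 + (4 + √2*√(56 + 74))²) - 1*(-1779) = (56 + (4 + √2*√130)²) + 1779 = (56 + (4 + 2*√65)²) + 1779 = 1835 + (4 + 2*√65)²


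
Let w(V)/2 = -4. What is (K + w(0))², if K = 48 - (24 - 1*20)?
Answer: 1296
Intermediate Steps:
w(V) = -8 (w(V) = 2*(-4) = -8)
K = 44 (K = 48 - (24 - 20) = 48 - 1*4 = 48 - 4 = 44)
(K + w(0))² = (44 - 8)² = 36² = 1296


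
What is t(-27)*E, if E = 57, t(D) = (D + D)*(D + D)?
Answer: 166212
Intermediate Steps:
t(D) = 4*D**2 (t(D) = (2*D)*(2*D) = 4*D**2)
t(-27)*E = (4*(-27)**2)*57 = (4*729)*57 = 2916*57 = 166212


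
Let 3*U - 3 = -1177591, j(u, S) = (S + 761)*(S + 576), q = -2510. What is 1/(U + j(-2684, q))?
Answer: 3/8970110 ≈ 3.3444e-7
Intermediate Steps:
j(u, S) = (576 + S)*(761 + S) (j(u, S) = (761 + S)*(576 + S) = (576 + S)*(761 + S))
U = -1177588/3 (U = 1 + (1/3)*(-1177591) = 1 - 1177591/3 = -1177588/3 ≈ -3.9253e+5)
1/(U + j(-2684, q)) = 1/(-1177588/3 + (438336 + (-2510)**2 + 1337*(-2510))) = 1/(-1177588/3 + (438336 + 6300100 - 3355870)) = 1/(-1177588/3 + 3382566) = 1/(8970110/3) = 3/8970110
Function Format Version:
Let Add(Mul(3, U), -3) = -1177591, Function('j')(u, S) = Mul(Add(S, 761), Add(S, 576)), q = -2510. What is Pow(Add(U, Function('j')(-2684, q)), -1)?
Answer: Rational(3, 8970110) ≈ 3.3444e-7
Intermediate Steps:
Function('j')(u, S) = Mul(Add(576, S), Add(761, S)) (Function('j')(u, S) = Mul(Add(761, S), Add(576, S)) = Mul(Add(576, S), Add(761, S)))
U = Rational(-1177588, 3) (U = Add(1, Mul(Rational(1, 3), -1177591)) = Add(1, Rational(-1177591, 3)) = Rational(-1177588, 3) ≈ -3.9253e+5)
Pow(Add(U, Function('j')(-2684, q)), -1) = Pow(Add(Rational(-1177588, 3), Add(438336, Pow(-2510, 2), Mul(1337, -2510))), -1) = Pow(Add(Rational(-1177588, 3), Add(438336, 6300100, -3355870)), -1) = Pow(Add(Rational(-1177588, 3), 3382566), -1) = Pow(Rational(8970110, 3), -1) = Rational(3, 8970110)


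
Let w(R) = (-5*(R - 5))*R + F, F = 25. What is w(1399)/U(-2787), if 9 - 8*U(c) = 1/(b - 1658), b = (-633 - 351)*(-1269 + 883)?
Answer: -29499988454640/3403493 ≈ -8.6676e+6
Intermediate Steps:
b = 379824 (b = -984*(-386) = 379824)
w(R) = 25 + R*(25 - 5*R) (w(R) = (-5*(R - 5))*R + 25 = (-5*(-5 + R))*R + 25 = (25 - 5*R)*R + 25 = R*(25 - 5*R) + 25 = 25 + R*(25 - 5*R))
U(c) = 3403493/3025328 (U(c) = 9/8 - 1/(8*(379824 - 1658)) = 9/8 - ⅛/378166 = 9/8 - ⅛*1/378166 = 9/8 - 1/3025328 = 3403493/3025328)
w(1399)/U(-2787) = (25 - 5*1399² + 25*1399)/(3403493/3025328) = (25 - 5*1957201 + 34975)*(3025328/3403493) = (25 - 9786005 + 34975)*(3025328/3403493) = -9751005*3025328/3403493 = -29499988454640/3403493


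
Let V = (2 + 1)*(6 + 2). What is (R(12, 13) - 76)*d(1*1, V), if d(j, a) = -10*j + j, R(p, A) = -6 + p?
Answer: 630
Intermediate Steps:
V = 24 (V = 3*8 = 24)
d(j, a) = -9*j
(R(12, 13) - 76)*d(1*1, V) = ((-6 + 12) - 76)*(-9) = (6 - 76)*(-9*1) = -70*(-9) = 630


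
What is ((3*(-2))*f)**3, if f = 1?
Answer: -216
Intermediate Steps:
((3*(-2))*f)**3 = ((3*(-2))*1)**3 = (-6*1)**3 = (-6)**3 = -216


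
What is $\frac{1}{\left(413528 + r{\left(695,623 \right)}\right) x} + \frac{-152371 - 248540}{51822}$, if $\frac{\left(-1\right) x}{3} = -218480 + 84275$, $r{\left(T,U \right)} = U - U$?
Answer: $- \frac{3708261390246061}{479332125497880} \approx -7.7363$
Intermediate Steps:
$r{\left(T,U \right)} = 0$
$x = 402615$ ($x = - 3 \left(-218480 + 84275\right) = \left(-3\right) \left(-134205\right) = 402615$)
$\frac{1}{\left(413528 + r{\left(695,623 \right)}\right) x} + \frac{-152371 - 248540}{51822} = \frac{1}{\left(413528 + 0\right) 402615} + \frac{-152371 - 248540}{51822} = \frac{1}{413528} \cdot \frac{1}{402615} + \left(-152371 - 248540\right) \frac{1}{51822} = \frac{1}{413528} \cdot \frac{1}{402615} - \frac{133637}{17274} = \frac{1}{166492575720} - \frac{133637}{17274} = - \frac{3708261390246061}{479332125497880}$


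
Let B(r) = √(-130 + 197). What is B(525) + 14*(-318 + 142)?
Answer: -2464 + √67 ≈ -2455.8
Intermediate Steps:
B(r) = √67
B(525) + 14*(-318 + 142) = √67 + 14*(-318 + 142) = √67 + 14*(-176) = √67 - 2464 = -2464 + √67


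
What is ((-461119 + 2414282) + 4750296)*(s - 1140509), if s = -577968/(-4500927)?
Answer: -11470394104278977875/1500309 ≈ -7.6454e+12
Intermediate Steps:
s = 192656/1500309 (s = -577968*(-1/4500927) = 192656/1500309 ≈ 0.12841)
((-461119 + 2414282) + 4750296)*(s - 1140509) = ((-461119 + 2414282) + 4750296)*(192656/1500309 - 1140509) = (1953163 + 4750296)*(-1711115724625/1500309) = 6703459*(-1711115724625/1500309) = -11470394104278977875/1500309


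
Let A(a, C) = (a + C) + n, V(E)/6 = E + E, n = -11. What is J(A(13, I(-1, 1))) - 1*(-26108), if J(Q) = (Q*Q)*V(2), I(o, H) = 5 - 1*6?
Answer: 26132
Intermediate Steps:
V(E) = 12*E (V(E) = 6*(E + E) = 6*(2*E) = 12*E)
I(o, H) = -1 (I(o, H) = 5 - 6 = -1)
A(a, C) = -11 + C + a (A(a, C) = (a + C) - 11 = (C + a) - 11 = -11 + C + a)
J(Q) = 24*Q² (J(Q) = (Q*Q)*(12*2) = Q²*24 = 24*Q²)
J(A(13, I(-1, 1))) - 1*(-26108) = 24*(-11 - 1 + 13)² - 1*(-26108) = 24*1² + 26108 = 24*1 + 26108 = 24 + 26108 = 26132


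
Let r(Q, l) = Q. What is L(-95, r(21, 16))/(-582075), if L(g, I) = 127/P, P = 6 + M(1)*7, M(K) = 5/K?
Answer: -127/23865075 ≈ -5.3216e-6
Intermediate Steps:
P = 41 (P = 6 + (5/1)*7 = 6 + (5*1)*7 = 6 + 5*7 = 6 + 35 = 41)
L(g, I) = 127/41
L(-95, r(21, 16))/(-582075) = (127/41)/(-582075) = (127/41)*(-1/582075) = -127/23865075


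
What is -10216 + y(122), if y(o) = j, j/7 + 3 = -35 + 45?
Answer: -10167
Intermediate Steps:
j = 49 (j = -21 + 7*(-35 + 45) = -21 + 7*10 = -21 + 70 = 49)
y(o) = 49
-10216 + y(122) = -10216 + 49 = -10167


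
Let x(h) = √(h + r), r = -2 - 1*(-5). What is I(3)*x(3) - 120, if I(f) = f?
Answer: -120 + 3*√6 ≈ -112.65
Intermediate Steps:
r = 3 (r = -2 + 5 = 3)
x(h) = √(3 + h) (x(h) = √(h + 3) = √(3 + h))
I(3)*x(3) - 120 = 3*√(3 + 3) - 120 = 3*√6 - 120 = -120 + 3*√6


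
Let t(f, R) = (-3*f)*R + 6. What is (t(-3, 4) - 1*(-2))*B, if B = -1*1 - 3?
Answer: -176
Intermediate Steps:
t(f, R) = 6 - 3*R*f (t(f, R) = -3*R*f + 6 = 6 - 3*R*f)
B = -4 (B = -1 - 3 = -4)
(t(-3, 4) - 1*(-2))*B = ((6 - 3*4*(-3)) - 1*(-2))*(-4) = ((6 + 36) + 2)*(-4) = (42 + 2)*(-4) = 44*(-4) = -176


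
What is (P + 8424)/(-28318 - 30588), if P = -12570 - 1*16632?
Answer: 10389/29453 ≈ 0.35273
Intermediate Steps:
P = -29202 (P = -12570 - 16632 = -29202)
(P + 8424)/(-28318 - 30588) = (-29202 + 8424)/(-28318 - 30588) = -20778/(-58906) = -20778*(-1/58906) = 10389/29453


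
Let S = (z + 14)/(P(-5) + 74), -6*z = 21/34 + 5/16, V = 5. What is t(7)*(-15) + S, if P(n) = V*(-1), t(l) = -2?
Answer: 3400835/112608 ≈ 30.201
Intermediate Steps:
z = -253/1632 (z = -(21/34 + 5/16)/6 = -⅙*253/272 = -253/1632 ≈ -0.15502)
P(n) = -5 (P(n) = 5*(-1) = -5)
S = 22595/112608 (S = (-253/1632 + 14)/(-5 + 74) = (22595/1632)/69 = (22595/1632)*(1/69) = 22595/112608 ≈ 0.20065)
t(7)*(-15) + S = -2*(-15) + 22595/112608 = 30 + 22595/112608 = 3400835/112608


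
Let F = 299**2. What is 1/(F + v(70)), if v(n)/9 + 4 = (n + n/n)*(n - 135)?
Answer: 1/47830 ≈ 2.0907e-5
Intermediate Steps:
F = 89401
v(n) = -36 + 9*(1 + n)*(-135 + n) (v(n) = -36 + 9*((n + n/n)*(n - 135)) = -36 + 9*((n + 1)*(-135 + n)) = -36 + 9*((1 + n)*(-135 + n)) = -36 + 9*(1 + n)*(-135 + n))
1/(F + v(70)) = 1/(89401 + (-1251 - 1206*70 + 9*70**2)) = 1/(89401 + (-1251 - 84420 + 9*4900)) = 1/(89401 + (-1251 - 84420 + 44100)) = 1/(89401 - 41571) = 1/47830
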